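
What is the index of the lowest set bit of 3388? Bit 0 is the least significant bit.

3388 = 110100111100
Trailing zeros: 2, so the lowest set bit is bit 2 (value 4).

2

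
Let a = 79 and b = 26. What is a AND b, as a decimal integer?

79 = 1001111
26 = 0011010
AND → 0001010 = 10

10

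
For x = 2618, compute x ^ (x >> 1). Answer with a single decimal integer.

x = 101000111010 = 2618
x>>1 = 010100011101
XOR  = 111100100111 = 3879
(x ^ (x >> 1) gives the standard binary-reflected Gray code of x.)

3879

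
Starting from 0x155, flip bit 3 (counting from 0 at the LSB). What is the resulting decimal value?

349

x = 0101010101
bit 3 is currently 0; toggle it via x ^ (1 << 3) = x ^ 8
→ 0101011101 = 349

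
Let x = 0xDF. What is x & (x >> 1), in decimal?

x = 11011111 = 223
x>>1 = 01101111
AND  = 01001111 = 79
(x & (x >> 1) has a 1 wherever x has two consecutive 1 bits.)

79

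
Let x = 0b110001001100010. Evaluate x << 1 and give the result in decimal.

x = 0110001001100010
shift left by 1 → 1100010011000100 = 50372
(equivalently, 25186 × 2^1 = 25186 × 2)

50372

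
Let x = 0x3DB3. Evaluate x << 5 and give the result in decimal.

505440

0x3DB3 = 0000011110110110011
shift left by 5 → 1111011011001100000 = 505440
(equivalently, 15795 × 2^5 = 15795 × 32)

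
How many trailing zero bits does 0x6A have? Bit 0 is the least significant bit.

0x6A = 1101010
Trailing zeros: 1, so the lowest set bit is bit 1 (value 2).

1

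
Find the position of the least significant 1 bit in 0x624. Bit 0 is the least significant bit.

0x624 = 11000100100
Trailing zeros: 2, so the lowest set bit is bit 2 (value 4).

2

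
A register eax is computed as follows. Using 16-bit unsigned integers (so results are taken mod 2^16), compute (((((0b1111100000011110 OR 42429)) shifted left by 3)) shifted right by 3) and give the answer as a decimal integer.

7615

0b1111100000011110 = 1111100000011110
42429 = 1010010110111101
→ OR → 1111110110111111 = 64959
→ shifted left by 3 (mod 2^16) → 1110110111111000 = 60920
→ shifted right by 3 → 0001110110111111 = 7615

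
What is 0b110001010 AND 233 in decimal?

a = 110001010
233 = 011101001
AND → 010001000 = 136

136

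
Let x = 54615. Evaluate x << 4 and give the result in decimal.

54615 = 00001101010101010111
shift left by 4 → 11010101010101110000 = 873840
(equivalently, 54615 × 2^4 = 54615 × 16)

873840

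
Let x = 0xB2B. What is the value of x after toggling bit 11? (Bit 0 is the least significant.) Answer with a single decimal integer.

x = 00101100101011
bit 11 is currently 1; toggle it via x ^ (1 << 11) = x ^ 2048
→ 00001100101011 = 811

811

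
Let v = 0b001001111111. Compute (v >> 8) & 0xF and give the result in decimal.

v = 001001111111
Shift right by 8: 0010
Mask low 4 bits: 0010 = 2

2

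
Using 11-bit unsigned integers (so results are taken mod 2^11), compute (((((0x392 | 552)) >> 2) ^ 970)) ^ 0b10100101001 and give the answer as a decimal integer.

1549

0x392 = 01110010010
552 = 01000101000
→ | → 01110111010 = 954
→ >> 2 → 00011101110 = 238
970 = 01111001010
→ ^ → 01100100100 = 804
0b10100101001 = 10100101001
→ ^ → 11000001101 = 1549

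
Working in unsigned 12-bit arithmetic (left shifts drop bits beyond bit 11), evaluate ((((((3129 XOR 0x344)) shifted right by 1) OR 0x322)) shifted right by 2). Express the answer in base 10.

495

3129 = 110000111001
0x344 = 001101000100
→ XOR → 111101111101 = 3965
→ shifted right by 1 → 011110111110 = 1982
0x322 = 001100100010
→ OR → 011110111110 = 1982
→ shifted right by 2 → 000111101111 = 495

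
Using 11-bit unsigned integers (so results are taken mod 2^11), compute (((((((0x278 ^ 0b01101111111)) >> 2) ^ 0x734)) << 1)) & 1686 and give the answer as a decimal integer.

0x278 = 01001111000
0b01101111111 = 01101111111
→ ^ → 00100000111 = 263
→ >> 2 → 00001000001 = 65
0x734 = 11100110100
→ ^ → 11101110101 = 1909
→ << 1 (mod 2^11) → 11011101010 = 1770
1686 = 11010010110
→ & → 11010000010 = 1666

1666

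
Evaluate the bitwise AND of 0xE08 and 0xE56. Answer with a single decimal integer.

0xE08 = 111000001000
0xE56 = 111001010110
AND → 111000000000 = 3584

3584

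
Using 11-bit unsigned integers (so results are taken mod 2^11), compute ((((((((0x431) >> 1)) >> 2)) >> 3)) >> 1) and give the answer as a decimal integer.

8

0x431 = 10000110001
→ >> 1 → 01000011000 = 536
→ >> 2 → 00010000110 = 134
→ >> 3 → 00000010000 = 16
→ >> 1 → 00000001000 = 8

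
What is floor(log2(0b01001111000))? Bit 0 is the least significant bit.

0b01001111000 = 1001111000
The topmost 1 is at position 9 (since 2^9 = 512 ≤ 632 < 1024).

9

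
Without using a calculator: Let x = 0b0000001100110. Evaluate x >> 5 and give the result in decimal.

3

x = 1100110
shift right by 5 → 0000011 = 3
(equivalently, floor(102 / 32))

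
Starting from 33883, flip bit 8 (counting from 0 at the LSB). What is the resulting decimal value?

34139

x = 1000010001011011
bit 8 is currently 0; toggle it via x ^ (1 << 8) = x ^ 256
→ 1000010101011011 = 34139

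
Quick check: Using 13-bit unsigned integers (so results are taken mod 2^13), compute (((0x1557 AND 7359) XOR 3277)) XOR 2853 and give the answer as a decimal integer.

5119

0x1557 = 1010101010111
7359 = 1110010111111
→ AND → 1010000010111 = 5143
3277 = 0110011001101
→ XOR → 1100011011010 = 6362
2853 = 0101100100101
→ XOR → 1001111111111 = 5119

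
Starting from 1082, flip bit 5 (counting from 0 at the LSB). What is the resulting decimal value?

1050

x = 10000111010
bit 5 is currently 1; toggle it via x ^ (1 << 5) = x ^ 32
→ 10000011010 = 1050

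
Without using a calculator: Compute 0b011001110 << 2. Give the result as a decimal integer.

824

x = 0011001110
shift left by 2 → 1100111000 = 824
(equivalently, 206 × 2^2 = 206 × 4)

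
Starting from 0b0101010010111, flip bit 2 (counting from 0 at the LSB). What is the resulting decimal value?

x = 0101010010111
bit 2 is currently 1; toggle it via x ^ (1 << 2) = x ^ 4
→ 0101010010011 = 2707

2707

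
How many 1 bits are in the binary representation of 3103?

7

3103 = 110000011111
Count the 1s: 1 + 1 + 1 + 1 + 1 + 1 + 1 = 7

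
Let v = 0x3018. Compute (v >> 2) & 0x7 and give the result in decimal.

v = 11000000011000
Shift right by 2: 110000000110
Mask low 3 bits: 110 = 6

6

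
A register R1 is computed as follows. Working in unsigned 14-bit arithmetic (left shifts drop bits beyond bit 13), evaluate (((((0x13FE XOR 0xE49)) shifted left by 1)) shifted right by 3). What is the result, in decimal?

1901

0x13FE = 01001111111110
0xE49 = 00111001001001
→ XOR → 01110110110111 = 7607
→ shifted left by 1 (mod 2^14) → 11101101101110 = 15214
→ shifted right by 3 → 00011101101101 = 1901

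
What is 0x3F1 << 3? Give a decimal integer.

0x3F1 = 0001111110001
shift left by 3 → 1111110001000 = 8072
(equivalently, 1009 × 2^3 = 1009 × 8)

8072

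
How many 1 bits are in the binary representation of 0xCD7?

0xCD7 = 110011010111
Count the 1s: 1 + 1 + 1 + 1 + 1 + 1 + 1 + 1 = 8

8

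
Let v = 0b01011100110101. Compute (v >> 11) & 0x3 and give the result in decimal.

2

v = 01011100110101
Shift right by 11: 010
Mask low 2 bits: 10 = 2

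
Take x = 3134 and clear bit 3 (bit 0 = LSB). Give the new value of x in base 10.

x = 0110000111110
bit 3 is currently 1; clear it via x & ~(1 << 3) = x & ~8
→ 0110000110110 = 3126

3126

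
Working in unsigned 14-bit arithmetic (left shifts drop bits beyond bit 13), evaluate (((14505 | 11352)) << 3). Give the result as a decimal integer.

10184

14505 = 11100010101001
11352 = 10110001011000
→ | → 11110011111001 = 15609
→ << 3 (mod 2^14) → 10011111001000 = 10184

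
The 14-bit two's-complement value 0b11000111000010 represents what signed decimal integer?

-3646

pattern = 11000111000010 (MSB is 1 ⇒ negative)
Invert: 00111000111101, add 1 → 00111000111110 = 3646, so the value is -3646.
(Equivalently: 12738 - 2^14 = 12738 - 16384 = -3646.)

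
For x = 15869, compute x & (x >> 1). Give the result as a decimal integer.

x = 11110111111101 = 15869
x>>1 = 01111011111110
AND  = 01110011111100 = 7420
(x & (x >> 1) has a 1 wherever x has two consecutive 1 bits.)

7420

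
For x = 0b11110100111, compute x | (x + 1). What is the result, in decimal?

x = 11110100111 = 1959
x + 1 = 11110101000
OR    = 11110101111 = 1967
(x | (x + 1) sets the lowest cleared bit.)

1967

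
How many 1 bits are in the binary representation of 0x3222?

0x3222 = 11001000100010
Count the 1s: 1 + 1 + 1 + 1 + 1 = 5

5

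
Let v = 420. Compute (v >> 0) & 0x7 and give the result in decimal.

v = 110100100
Shift right by 0: 110100100
Mask low 3 bits: 100 = 4

4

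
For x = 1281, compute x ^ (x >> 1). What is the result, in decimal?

1921

x = 10100000001 = 1281
x>>1 = 01010000000
XOR  = 11110000001 = 1921
(x ^ (x >> 1) gives the standard binary-reflected Gray code of x.)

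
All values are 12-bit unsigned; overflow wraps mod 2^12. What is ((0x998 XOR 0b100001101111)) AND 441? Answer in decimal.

433

0x998 = 100110011000
0b100001101111 = 100001101111
→ XOR → 000111110111 = 503
441 = 000110111001
→ AND → 000110110001 = 433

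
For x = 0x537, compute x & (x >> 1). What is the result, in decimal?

x = 10100110111 = 1335
x>>1 = 01010011011
AND  = 00000010011 = 19
(x & (x >> 1) has a 1 wherever x has two consecutive 1 bits.)

19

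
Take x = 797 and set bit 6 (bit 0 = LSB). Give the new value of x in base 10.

x = 01100011101
bit 6 is currently 0; set it via x | (1 << 6) = x | 64
→ 01101011101 = 861

861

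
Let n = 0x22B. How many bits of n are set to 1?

0x22B = 1000101011
Count the 1s: 1 + 1 + 1 + 1 + 1 = 5

5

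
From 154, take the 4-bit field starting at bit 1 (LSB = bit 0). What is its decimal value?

v = 10011010
Shift right by 1: 1001101
Mask low 4 bits: 1101 = 13

13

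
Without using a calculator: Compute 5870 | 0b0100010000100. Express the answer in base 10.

5870 = 1011011101110
b = 0100010000100
 OR → 1111011101110 = 7918

7918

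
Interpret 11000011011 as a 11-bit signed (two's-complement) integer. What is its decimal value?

-485

pattern = 11000011011 (MSB is 1 ⇒ negative)
Invert: 00111100100, add 1 → 00111100101 = 485, so the value is -485.
(Equivalently: 1563 - 2^11 = 1563 - 2048 = -485.)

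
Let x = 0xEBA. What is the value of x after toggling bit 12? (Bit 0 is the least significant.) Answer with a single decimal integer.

7866

x = 0111010111010
bit 12 is currently 0; toggle it via x ^ (1 << 12) = x ^ 4096
→ 1111010111010 = 7866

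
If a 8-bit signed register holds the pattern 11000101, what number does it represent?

pattern = 11000101 (MSB is 1 ⇒ negative)
Invert: 00111010, add 1 → 00111011 = 59, so the value is -59.
(Equivalently: 197 - 2^8 = 197 - 256 = -59.)

-59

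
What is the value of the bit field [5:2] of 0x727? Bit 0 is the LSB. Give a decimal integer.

9

v = 11100100111
Shift right by 2: 111001001
Mask low 4 bits: 1001 = 9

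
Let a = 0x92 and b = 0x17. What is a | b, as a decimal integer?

151

0x92 = 10010010
0x17 = 00010111
 OR → 10010111 = 151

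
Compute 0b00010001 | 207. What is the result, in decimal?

a = 00010001
207 = 11001111
 OR → 11011111 = 223

223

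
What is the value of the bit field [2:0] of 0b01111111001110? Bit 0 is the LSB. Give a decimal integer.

6

v = 01111111001110
Shift right by 0: 01111111001110
Mask low 3 bits: 110 = 6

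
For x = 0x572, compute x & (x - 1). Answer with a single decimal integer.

x = 10101110010 = 1394
x - 1 = 10101110001
AND   = 10101110000 = 1392
(x & (x - 1) clears the lowest set bit of x.)

1392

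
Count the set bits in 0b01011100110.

n = 1011100110
Count the 1s: 1 + 1 + 1 + 1 + 1 + 1 = 6

6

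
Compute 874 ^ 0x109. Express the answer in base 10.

874 = 1101101010
0x109 = 0100001001
XOR → 1001100011 = 611

611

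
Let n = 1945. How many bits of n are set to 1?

7

1945 = 11110011001
Count the 1s: 1 + 1 + 1 + 1 + 1 + 1 + 1 = 7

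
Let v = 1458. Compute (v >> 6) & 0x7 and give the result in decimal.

6

v = 010110110010
Shift right by 6: 010110
Mask low 3 bits: 110 = 6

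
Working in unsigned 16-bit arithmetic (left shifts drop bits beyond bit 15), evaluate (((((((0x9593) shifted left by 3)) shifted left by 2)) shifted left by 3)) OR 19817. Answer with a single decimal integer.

0x9593 = 1001010110010011
→ shifted left by 3 (mod 2^16) → 1010110010011000 = 44184
→ shifted left by 2 (mod 2^16) → 1011001001100000 = 45664
→ shifted left by 3 (mod 2^16) → 1001001100000000 = 37632
19817 = 0100110101101001
→ OR → 1101111101101001 = 57193

57193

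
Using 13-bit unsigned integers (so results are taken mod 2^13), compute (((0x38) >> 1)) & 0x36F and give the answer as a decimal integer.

12

0x38 = 0000000111000
→ >> 1 → 0000000011100 = 28
0x36F = 0001101101111
→ & → 0000000001100 = 12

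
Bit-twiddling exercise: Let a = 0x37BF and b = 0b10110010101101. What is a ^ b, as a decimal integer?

6930

0x37BF = 11011110111111
b = 10110010101101
XOR → 01101100010010 = 6930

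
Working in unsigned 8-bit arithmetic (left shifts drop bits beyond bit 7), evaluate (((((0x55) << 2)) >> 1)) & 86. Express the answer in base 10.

2

0x55 = 01010101
→ << 2 (mod 2^8) → 01010100 = 84
→ >> 1 → 00101010 = 42
86 = 01010110
→ & → 00000010 = 2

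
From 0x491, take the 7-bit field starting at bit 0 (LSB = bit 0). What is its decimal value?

v = 010010010001
Shift right by 0: 010010010001
Mask low 7 bits: 0010001 = 17

17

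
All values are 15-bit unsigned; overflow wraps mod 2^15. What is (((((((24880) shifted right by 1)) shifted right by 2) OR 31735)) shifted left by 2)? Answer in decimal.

32732

24880 = 110000100110000
→ shifted right by 1 → 011000010011000 = 12440
→ shifted right by 2 → 000110000100110 = 3110
31735 = 111101111110111
→ OR → 111111111110111 = 32759
→ shifted left by 2 (mod 2^15) → 111111111011100 = 32732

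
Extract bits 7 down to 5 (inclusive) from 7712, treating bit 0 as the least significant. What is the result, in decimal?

1

v = 1111000100000
Shift right by 5: 11110001
Mask low 3 bits: 001 = 1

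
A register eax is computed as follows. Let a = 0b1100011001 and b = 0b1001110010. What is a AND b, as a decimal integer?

528

a = 1100011001
b = 1001110010
AND → 1000010000 = 528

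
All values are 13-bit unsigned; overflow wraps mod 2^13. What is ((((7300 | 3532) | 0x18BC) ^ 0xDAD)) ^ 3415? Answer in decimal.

7430

7300 = 1110010000100
3532 = 0110111001100
→ | → 1110111001100 = 7628
0x18BC = 1100010111100
→ | → 1110111111100 = 7676
0xDAD = 0110110101101
→ ^ → 1000001010001 = 4177
3415 = 0110101010111
→ ^ → 1110100000110 = 7430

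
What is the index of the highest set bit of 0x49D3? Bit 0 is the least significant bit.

0x49D3 = 100100111010011
The topmost 1 is at position 14 (since 2^14 = 16384 ≤ 18899 < 32768).

14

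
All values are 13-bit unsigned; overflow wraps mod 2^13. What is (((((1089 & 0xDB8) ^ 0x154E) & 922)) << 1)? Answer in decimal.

1089 = 0010001000001
0xDB8 = 0110110111000
→ & → 0010000000000 = 1024
0x154E = 1010101001110
→ ^ → 1000101001110 = 4430
922 = 0001110011010
→ & → 0000100001010 = 266
→ << 1 (mod 2^13) → 0001000010100 = 532

532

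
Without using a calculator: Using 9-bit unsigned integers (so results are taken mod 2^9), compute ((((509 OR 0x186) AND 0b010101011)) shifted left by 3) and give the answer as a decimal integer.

344

509 = 111111101
0x186 = 110000110
→ OR → 111111111 = 511
0b010101011 = 010101011
→ AND → 010101011 = 171
→ shifted left by 3 (mod 2^9) → 101011000 = 344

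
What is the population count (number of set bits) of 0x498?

4

0x498 = 10010011000
Count the 1s: 1 + 1 + 1 + 1 = 4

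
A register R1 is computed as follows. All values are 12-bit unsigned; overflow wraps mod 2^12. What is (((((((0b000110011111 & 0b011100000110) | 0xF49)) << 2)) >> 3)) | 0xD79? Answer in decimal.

0b000110011111 = 000110011111
0b011100000110 = 011100000110
→ & → 000100000110 = 262
0xF49 = 111101001001
→ | → 111101001111 = 3919
→ << 2 (mod 2^12) → 110100111100 = 3388
→ >> 3 → 000110100111 = 423
0xD79 = 110101111001
→ | → 110111111111 = 3583

3583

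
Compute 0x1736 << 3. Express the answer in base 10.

0x1736 = 0001011100110110
shift left by 3 → 1011100110110000 = 47536
(equivalently, 5942 × 2^3 = 5942 × 8)

47536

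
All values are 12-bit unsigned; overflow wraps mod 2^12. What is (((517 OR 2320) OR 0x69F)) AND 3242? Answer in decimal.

517 = 001000000101
2320 = 100100010000
→ OR → 101100010101 = 2837
0x69F = 011010011111
→ OR → 111110011111 = 3999
3242 = 110010101010
→ AND → 110010001010 = 3210

3210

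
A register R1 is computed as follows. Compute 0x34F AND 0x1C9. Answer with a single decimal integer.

329

0x34F = 1101001111
0x1C9 = 0111001001
AND → 0101001001 = 329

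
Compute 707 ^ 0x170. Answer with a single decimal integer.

947

707 = 1011000011
0x170 = 0101110000
XOR → 1110110011 = 947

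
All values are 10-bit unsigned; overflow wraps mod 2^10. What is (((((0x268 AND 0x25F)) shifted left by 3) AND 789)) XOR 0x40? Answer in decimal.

0x268 = 1001101000
0x25F = 1001011111
→ AND → 1001001000 = 584
→ shifted left by 3 (mod 2^10) → 1001000000 = 576
789 = 1100010101
→ AND → 1000000000 = 512
0x40 = 0001000000
→ XOR → 1001000000 = 576

576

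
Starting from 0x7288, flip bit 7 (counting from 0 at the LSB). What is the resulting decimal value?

29192

x = 111001010001000
bit 7 is currently 1; toggle it via x ^ (1 << 7) = x ^ 128
→ 111001000001000 = 29192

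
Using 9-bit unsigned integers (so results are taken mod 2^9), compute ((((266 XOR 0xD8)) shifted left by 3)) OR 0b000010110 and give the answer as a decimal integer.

266 = 100001010
0xD8 = 011011000
→ XOR → 111010010 = 466
→ shifted left by 3 (mod 2^9) → 010010000 = 144
0b000010110 = 000010110
→ OR → 010010110 = 150

150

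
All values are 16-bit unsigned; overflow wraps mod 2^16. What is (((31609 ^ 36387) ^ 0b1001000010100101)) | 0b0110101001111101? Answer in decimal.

28671

31609 = 0111101101111001
36387 = 1000111000100011
→ ^ → 1111010101011010 = 62810
0b1001000010100101 = 1001000010100101
→ ^ → 0110010111111111 = 26111
0b0110101001111101 = 0110101001111101
→ | → 0110111111111111 = 28671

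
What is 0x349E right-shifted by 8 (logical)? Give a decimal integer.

52

0x349E = 11010010011110
shift right by 8 → 00000000110100 = 52
(equivalently, floor(13470 / 256))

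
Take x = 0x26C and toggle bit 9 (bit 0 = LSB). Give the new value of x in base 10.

108

x = 1001101100
bit 9 is currently 1; toggle it via x ^ (1 << 9) = x ^ 512
→ 0001101100 = 108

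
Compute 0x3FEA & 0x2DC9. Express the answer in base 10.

11720

0x3FEA = 11111111101010
0x2DC9 = 10110111001001
AND → 10110111001000 = 11720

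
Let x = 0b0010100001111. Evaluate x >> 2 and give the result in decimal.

323

x = 10100001111
shift right by 2 → 00101000011 = 323
(equivalently, floor(1295 / 4))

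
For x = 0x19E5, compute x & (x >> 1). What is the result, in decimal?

x = 1100111100101 = 6629
x>>1 = 0110011110010
AND  = 0100011100000 = 2272
(x & (x >> 1) has a 1 wherever x has two consecutive 1 bits.)

2272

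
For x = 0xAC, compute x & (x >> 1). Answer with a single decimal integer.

x = 10101100 = 172
x>>1 = 01010110
AND  = 00000100 = 4
(x & (x >> 1) has a 1 wherever x has two consecutive 1 bits.)

4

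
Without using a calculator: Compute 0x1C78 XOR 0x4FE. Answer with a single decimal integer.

6278

0x1C78 = 1110001111000
0x4FE = 0010011111110
XOR → 1100010000110 = 6278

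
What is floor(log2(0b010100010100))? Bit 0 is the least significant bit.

10

0b010100010100 = 10100010100
The topmost 1 is at position 10 (since 2^10 = 1024 ≤ 1300 < 2048).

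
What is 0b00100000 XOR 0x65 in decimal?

69

a = 0100000
0x65 = 1100101
XOR → 1000101 = 69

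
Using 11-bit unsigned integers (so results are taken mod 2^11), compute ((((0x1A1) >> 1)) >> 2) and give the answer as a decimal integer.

0x1A1 = 00110100001
→ >> 1 → 00011010000 = 208
→ >> 2 → 00000110100 = 52

52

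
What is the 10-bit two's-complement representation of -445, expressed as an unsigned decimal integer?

445 in 10 bits: 0110111101
Invert: 1001000010
Add 1:  1001000011 = 579
(Check: 2^10 - 445 = 1024 - 445 = 579.)

579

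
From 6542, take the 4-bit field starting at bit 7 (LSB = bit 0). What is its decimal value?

v = 1100110001110
Shift right by 7: 110011
Mask low 4 bits: 0011 = 3

3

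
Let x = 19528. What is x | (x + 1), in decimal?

x = 100110001001000 = 19528
x + 1 = 100110001001001
OR    = 100110001001001 = 19529
(x | (x + 1) sets the lowest cleared bit.)

19529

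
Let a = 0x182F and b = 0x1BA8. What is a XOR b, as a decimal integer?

903

0x182F = 1100000101111
0x1BA8 = 1101110101000
XOR → 0001110000111 = 903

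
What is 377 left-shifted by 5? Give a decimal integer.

12064

377 = 00000101111001
shift left by 5 → 10111100100000 = 12064
(equivalently, 377 × 2^5 = 377 × 32)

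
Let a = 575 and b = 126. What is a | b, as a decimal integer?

639

575 = 1000111111
126 = 0001111110
 OR → 1001111111 = 639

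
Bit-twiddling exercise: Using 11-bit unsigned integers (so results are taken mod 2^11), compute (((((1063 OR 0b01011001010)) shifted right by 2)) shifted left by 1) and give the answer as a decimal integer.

1063 = 10000100111
0b01011001010 = 01011001010
→ OR → 11011101111 = 1775
→ shifted right by 2 → 00110111011 = 443
→ shifted left by 1 (mod 2^11) → 01101110110 = 886

886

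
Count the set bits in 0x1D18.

6

0x1D18 = 1110100011000
Count the 1s: 1 + 1 + 1 + 1 + 1 + 1 = 6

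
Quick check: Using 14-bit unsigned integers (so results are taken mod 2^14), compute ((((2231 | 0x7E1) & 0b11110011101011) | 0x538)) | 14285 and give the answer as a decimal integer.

16383

2231 = 00100010110111
0x7E1 = 00011111100001
→ | → 00111111110111 = 4087
0b11110011101011 = 11110011101011
→ & → 00110011100011 = 3299
0x538 = 00010100111000
→ | → 00110111111011 = 3579
14285 = 11011111001101
→ | → 11111111111111 = 16383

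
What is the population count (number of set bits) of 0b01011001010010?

6

n = 1011001010010
Count the 1s: 1 + 1 + 1 + 1 + 1 + 1 = 6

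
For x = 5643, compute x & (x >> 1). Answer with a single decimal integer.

x = 1011000001011 = 5643
x>>1 = 0101100000101
AND  = 0001000000001 = 513
(x & (x >> 1) has a 1 wherever x has two consecutive 1 bits.)

513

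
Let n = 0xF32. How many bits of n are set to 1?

0xF32 = 111100110010
Count the 1s: 1 + 1 + 1 + 1 + 1 + 1 + 1 = 7

7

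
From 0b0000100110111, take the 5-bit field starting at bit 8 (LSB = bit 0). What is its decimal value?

v = 0000100110111
Shift right by 8: 00001
Mask low 5 bits: 00001 = 1

1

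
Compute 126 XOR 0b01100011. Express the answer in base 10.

29

126 = 1111110
b = 1100011
XOR → 0011101 = 29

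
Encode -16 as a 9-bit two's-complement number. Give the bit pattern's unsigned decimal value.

16 in 9 bits: 000010000
Invert: 111101111
Add 1:  111110000 = 496
(Check: 2^9 - 16 = 512 - 16 = 496.)

496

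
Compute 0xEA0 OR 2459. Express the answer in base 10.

4027

0xEA0 = 111010100000
2459 = 100110011011
 OR → 111110111011 = 4027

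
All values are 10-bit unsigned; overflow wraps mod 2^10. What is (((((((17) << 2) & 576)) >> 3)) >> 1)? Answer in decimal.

4

17 = 0000010001
→ << 2 (mod 2^10) → 0001000100 = 68
576 = 1001000000
→ & → 0001000000 = 64
→ >> 3 → 0000001000 = 8
→ >> 1 → 0000000100 = 4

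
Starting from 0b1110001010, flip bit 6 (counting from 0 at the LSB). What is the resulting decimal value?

970

x = 1110001010
bit 6 is currently 0; toggle it via x ^ (1 << 6) = x ^ 64
→ 1111001010 = 970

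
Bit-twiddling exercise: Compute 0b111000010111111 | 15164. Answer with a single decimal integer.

31679

a = 111000010111111
15164 = 011101100111100
 OR → 111101110111111 = 31679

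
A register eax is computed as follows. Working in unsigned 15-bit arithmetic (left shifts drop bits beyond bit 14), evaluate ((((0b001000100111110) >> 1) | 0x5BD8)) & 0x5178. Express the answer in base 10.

20824

0b001000100111110 = 001000100111110
→ >> 1 → 000100010011111 = 2207
0x5BD8 = 101101111011000
→ | → 101101111011111 = 23519
0x5178 = 101000101111000
→ & → 101000101011000 = 20824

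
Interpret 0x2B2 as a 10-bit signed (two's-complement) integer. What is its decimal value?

-334

pattern = 1010110010 (MSB is 1 ⇒ negative)
Invert: 0101001101, add 1 → 0101001110 = 334, so the value is -334.
(Equivalently: 690 - 2^10 = 690 - 1024 = -334.)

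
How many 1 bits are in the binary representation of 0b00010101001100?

5

n = 10101001100
Count the 1s: 1 + 1 + 1 + 1 + 1 = 5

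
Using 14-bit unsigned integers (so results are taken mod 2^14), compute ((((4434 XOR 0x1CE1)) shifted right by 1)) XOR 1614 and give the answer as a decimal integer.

151

4434 = 01000101010010
0x1CE1 = 01110011100001
→ XOR → 00110110110011 = 3507
→ shifted right by 1 → 00011011011001 = 1753
1614 = 00011001001110
→ XOR → 00000010010111 = 151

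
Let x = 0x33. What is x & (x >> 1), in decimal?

x = 110011 = 51
x>>1 = 011001
AND  = 010001 = 17
(x & (x >> 1) has a 1 wherever x has two consecutive 1 bits.)

17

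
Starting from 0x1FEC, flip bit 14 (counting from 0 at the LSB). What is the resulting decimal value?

x = 001111111101100
bit 14 is currently 0; toggle it via x ^ (1 << 14) = x ^ 16384
→ 101111111101100 = 24556

24556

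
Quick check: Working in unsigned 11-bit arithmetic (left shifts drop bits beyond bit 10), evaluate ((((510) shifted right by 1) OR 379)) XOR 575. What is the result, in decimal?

510 = 00111111110
→ shifted right by 1 → 00011111111 = 255
379 = 00101111011
→ OR → 00111111111 = 511
575 = 01000111111
→ XOR → 01111000000 = 960

960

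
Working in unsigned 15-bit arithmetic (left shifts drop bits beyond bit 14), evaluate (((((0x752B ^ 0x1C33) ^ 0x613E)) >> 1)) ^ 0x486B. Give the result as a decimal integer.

19576

0x752B = 111010100101011
0x1C33 = 001110000110011
→ ^ → 110100100011000 = 26904
0x613E = 110000100111110
→ ^ → 000100000100110 = 2086
→ >> 1 → 000010000010011 = 1043
0x486B = 100100001101011
→ ^ → 100110001111000 = 19576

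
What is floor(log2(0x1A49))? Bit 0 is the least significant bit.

0x1A49 = 1101001001001
The topmost 1 is at position 12 (since 2^12 = 4096 ≤ 6729 < 8192).

12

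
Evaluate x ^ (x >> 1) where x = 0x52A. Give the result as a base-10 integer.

1983

x = 10100101010 = 1322
x>>1 = 01010010101
XOR  = 11110111111 = 1983
(x ^ (x >> 1) gives the standard binary-reflected Gray code of x.)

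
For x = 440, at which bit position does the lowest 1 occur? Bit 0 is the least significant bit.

3

440 = 110111000
Trailing zeros: 3, so the lowest set bit is bit 3 (value 8).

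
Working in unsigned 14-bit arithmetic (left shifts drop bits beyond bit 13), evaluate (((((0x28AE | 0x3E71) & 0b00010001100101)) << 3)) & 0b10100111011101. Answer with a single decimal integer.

8456

0x28AE = 10100010101110
0x3E71 = 11111001110001
→ | → 11111011111111 = 16127
0b00010001100101 = 00010001100101
→ & → 00010001100101 = 1125
→ << 3 (mod 2^14) → 10001100101000 = 9000
0b10100111011101 = 10100111011101
→ & → 10000100001000 = 8456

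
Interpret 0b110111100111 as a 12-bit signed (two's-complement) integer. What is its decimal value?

-537

pattern = 110111100111 (MSB is 1 ⇒ negative)
Invert: 001000011000, add 1 → 001000011001 = 537, so the value is -537.
(Equivalently: 3559 - 2^12 = 3559 - 4096 = -537.)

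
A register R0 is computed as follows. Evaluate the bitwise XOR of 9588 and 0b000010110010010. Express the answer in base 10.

8422

9588 = 10010101110100
b = 00010110010010
XOR → 10000011100110 = 8422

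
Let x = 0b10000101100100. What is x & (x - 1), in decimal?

x = 10000101100100 = 8548
x - 1 = 10000101100011
AND   = 10000101100000 = 8544
(x & (x - 1) clears the lowest set bit of x.)

8544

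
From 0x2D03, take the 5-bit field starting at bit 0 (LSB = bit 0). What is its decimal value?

v = 010110100000011
Shift right by 0: 010110100000011
Mask low 5 bits: 00011 = 3

3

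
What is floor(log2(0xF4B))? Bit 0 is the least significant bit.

0xF4B = 111101001011
The topmost 1 is at position 11 (since 2^11 = 2048 ≤ 3915 < 4096).

11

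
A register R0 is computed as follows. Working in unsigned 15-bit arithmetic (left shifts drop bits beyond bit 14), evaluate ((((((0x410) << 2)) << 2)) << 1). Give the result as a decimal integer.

512

0x410 = 000010000010000
→ << 2 (mod 2^15) → 001000001000000 = 4160
→ << 2 (mod 2^15) → 100000100000000 = 16640
→ << 1 (mod 2^15) → 000001000000000 = 512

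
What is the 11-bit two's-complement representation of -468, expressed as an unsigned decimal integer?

468 in 11 bits: 00111010100
Invert: 11000101011
Add 1:  11000101100 = 1580
(Check: 2^11 - 468 = 2048 - 468 = 1580.)

1580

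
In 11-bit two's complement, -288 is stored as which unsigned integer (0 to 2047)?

288 in 11 bits: 00100100000
Invert: 11011011111
Add 1:  11011100000 = 1760
(Check: 2^11 - 288 = 2048 - 288 = 1760.)

1760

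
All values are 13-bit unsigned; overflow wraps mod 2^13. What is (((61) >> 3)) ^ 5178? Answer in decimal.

61 = 0000000111101
→ >> 3 → 0000000000111 = 7
5178 = 1010000111010
→ ^ → 1010000111101 = 5181

5181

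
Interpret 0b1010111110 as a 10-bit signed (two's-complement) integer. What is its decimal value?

pattern = 1010111110 (MSB is 1 ⇒ negative)
Invert: 0101000001, add 1 → 0101000010 = 322, so the value is -322.
(Equivalently: 702 - 2^10 = 702 - 1024 = -322.)

-322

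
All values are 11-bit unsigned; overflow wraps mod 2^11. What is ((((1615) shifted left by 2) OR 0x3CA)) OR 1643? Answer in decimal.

1615 = 11001001111
→ shifted left by 2 (mod 2^11) → 00100111100 = 316
0x3CA = 01111001010
→ OR → 01111111110 = 1022
1643 = 11001101011
→ OR → 11111111111 = 2047

2047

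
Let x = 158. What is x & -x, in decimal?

x = 10011110 = 158
-x (two's complement) = …01100010
AND   = 00000010 = 2
(x & -x isolates the lowest set bit of x.)

2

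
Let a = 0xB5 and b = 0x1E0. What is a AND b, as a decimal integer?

0xB5 = 010110101
0x1E0 = 111100000
AND → 010100000 = 160

160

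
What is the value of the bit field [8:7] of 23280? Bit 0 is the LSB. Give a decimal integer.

1

v = 0101101011110000
Shift right by 7: 010110101
Mask low 2 bits: 01 = 1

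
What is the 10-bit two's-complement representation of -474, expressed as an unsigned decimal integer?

550

474 in 10 bits: 0111011010
Invert: 1000100101
Add 1:  1000100110 = 550
(Check: 2^10 - 474 = 1024 - 474 = 550.)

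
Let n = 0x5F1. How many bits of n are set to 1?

0x5F1 = 10111110001
Count the 1s: 1 + 1 + 1 + 1 + 1 + 1 + 1 = 7

7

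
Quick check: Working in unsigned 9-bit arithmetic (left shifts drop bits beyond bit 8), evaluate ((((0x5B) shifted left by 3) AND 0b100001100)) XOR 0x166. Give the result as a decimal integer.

0x5B = 001011011
→ shifted left by 3 (mod 2^9) → 011011000 = 216
0b100001100 = 100001100
→ AND → 000001000 = 8
0x166 = 101100110
→ XOR → 101101110 = 366

366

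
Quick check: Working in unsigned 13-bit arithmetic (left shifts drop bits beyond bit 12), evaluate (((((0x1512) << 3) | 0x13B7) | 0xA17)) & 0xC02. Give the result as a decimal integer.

2050

0x1512 = 1010100010010
→ << 3 (mod 2^13) → 0100010010000 = 2192
0x13B7 = 1001110110111
→ | → 1101110110111 = 7095
0xA17 = 0101000010111
→ | → 1101110110111 = 7095
0xC02 = 0110000000010
→ & → 0100000000010 = 2050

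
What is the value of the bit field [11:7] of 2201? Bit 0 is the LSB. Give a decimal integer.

17

v = 100010011001
Shift right by 7: 10001
Mask low 5 bits: 10001 = 17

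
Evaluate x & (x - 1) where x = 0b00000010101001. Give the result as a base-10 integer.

x = 10101001 = 169
x - 1 = 10101000
AND   = 10101000 = 168
(x & (x - 1) clears the lowest set bit of x.)

168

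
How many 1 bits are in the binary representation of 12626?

6

12626 = 11000101010010
Count the 1s: 1 + 1 + 1 + 1 + 1 + 1 = 6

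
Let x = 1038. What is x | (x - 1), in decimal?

1039

x = 10000001110 = 1038
x - 1 = 10000001101
OR    = 10000001111 = 1039
(x | (x - 1) sets all bits below the lowest set bit.)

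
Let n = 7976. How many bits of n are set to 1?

7976 = 1111100101000
Count the 1s: 1 + 1 + 1 + 1 + 1 + 1 + 1 = 7

7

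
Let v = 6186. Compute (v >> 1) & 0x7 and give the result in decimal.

5

v = 01100000101010
Shift right by 1: 0110000010101
Mask low 3 bits: 101 = 5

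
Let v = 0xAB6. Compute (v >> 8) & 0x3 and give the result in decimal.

v = 0101010110110
Shift right by 8: 01010
Mask low 2 bits: 10 = 2

2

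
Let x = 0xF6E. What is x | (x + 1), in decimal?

x = 111101101110 = 3950
x + 1 = 111101101111
OR    = 111101101111 = 3951
(x | (x + 1) sets the lowest cleared bit.)

3951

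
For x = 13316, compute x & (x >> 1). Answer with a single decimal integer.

x = 11010000000100 = 13316
x>>1 = 01101000000010
AND  = 01000000000000 = 4096
(x & (x >> 1) has a 1 wherever x has two consecutive 1 bits.)

4096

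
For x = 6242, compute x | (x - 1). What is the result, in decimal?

x = 1100001100010 = 6242
x - 1 = 1100001100001
OR    = 1100001100011 = 6243
(x | (x - 1) sets all bits below the lowest set bit.)

6243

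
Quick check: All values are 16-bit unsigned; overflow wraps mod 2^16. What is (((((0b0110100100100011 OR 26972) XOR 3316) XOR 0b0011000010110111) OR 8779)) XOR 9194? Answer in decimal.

0b0110100100100011 = 0110100100100011
26972 = 0110100101011100
→ OR → 0110100101111111 = 27007
3316 = 0000110011110100
→ XOR → 0110010110001011 = 25995
0b0011000010110111 = 0011000010110111
→ XOR → 0101010100111100 = 21820
8779 = 0010001001001011
→ OR → 0111011101111111 = 30591
9194 = 0010001111101010
→ XOR → 0101010010010101 = 21653

21653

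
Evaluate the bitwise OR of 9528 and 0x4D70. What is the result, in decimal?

28024

9528 = 010010100111000
0x4D70 = 100110101110000
 OR → 110110101111000 = 28024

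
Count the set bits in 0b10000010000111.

5

n = 10000010000111
Count the 1s: 1 + 1 + 1 + 1 + 1 = 5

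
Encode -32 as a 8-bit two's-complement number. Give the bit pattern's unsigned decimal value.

224

32 in 8 bits: 00100000
Invert: 11011111
Add 1:  11100000 = 224
(Check: 2^8 - 32 = 256 - 32 = 224.)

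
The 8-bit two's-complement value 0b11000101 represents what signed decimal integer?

-59

pattern = 11000101 (MSB is 1 ⇒ negative)
Invert: 00111010, add 1 → 00111011 = 59, so the value is -59.
(Equivalently: 197 - 2^8 = 197 - 256 = -59.)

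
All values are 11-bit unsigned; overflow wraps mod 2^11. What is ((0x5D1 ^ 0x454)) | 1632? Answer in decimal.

2021

0x5D1 = 10111010001
0x454 = 10001010100
→ ^ → 00110000101 = 389
1632 = 11001100000
→ | → 11111100101 = 2021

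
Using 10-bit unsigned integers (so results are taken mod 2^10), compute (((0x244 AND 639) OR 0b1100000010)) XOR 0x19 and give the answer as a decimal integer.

863

0x244 = 1001000100
639 = 1001111111
→ AND → 1001000100 = 580
0b1100000010 = 1100000010
→ OR → 1101000110 = 838
0x19 = 0000011001
→ XOR → 1101011111 = 863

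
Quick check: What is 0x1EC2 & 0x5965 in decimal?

0x1EC2 = 001111011000010
0x5965 = 101100101100101
AND → 001100001000000 = 6208

6208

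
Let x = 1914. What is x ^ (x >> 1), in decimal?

x = 11101111010 = 1914
x>>1 = 01110111101
XOR  = 10011000111 = 1223
(x ^ (x >> 1) gives the standard binary-reflected Gray code of x.)

1223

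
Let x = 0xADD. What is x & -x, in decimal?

x = 101011011101 = 2781
-x (two's complement) = …010100100011
AND   = 000000000001 = 1
(x & -x isolates the lowest set bit of x.)

1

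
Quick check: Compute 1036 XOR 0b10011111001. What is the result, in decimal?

245

1036 = 10000001100
b = 10011111001
XOR → 00011110101 = 245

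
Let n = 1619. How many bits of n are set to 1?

1619 = 11001010011
Count the 1s: 1 + 1 + 1 + 1 + 1 + 1 = 6

6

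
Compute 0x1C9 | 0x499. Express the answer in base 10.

1497

0x1C9 = 00111001001
0x499 = 10010011001
 OR → 10111011001 = 1497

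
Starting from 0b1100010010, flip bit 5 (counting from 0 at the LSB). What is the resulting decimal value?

x = 1100010010
bit 5 is currently 0; toggle it via x ^ (1 << 5) = x ^ 32
→ 1100110010 = 818

818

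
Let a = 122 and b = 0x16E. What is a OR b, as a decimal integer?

382

122 = 001111010
0x16E = 101101110
 OR → 101111110 = 382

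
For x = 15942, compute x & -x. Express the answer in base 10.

x = 11111001000110 = 15942
-x (two's complement) = …00000110111010
AND   = 00000000000010 = 2
(x & -x isolates the lowest set bit of x.)

2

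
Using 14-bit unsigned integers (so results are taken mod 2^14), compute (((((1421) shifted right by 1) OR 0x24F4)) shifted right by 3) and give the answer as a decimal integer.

1246

1421 = 00010110001101
→ shifted right by 1 → 00001011000110 = 710
0x24F4 = 10010011110100
→ OR → 10011011110110 = 9974
→ shifted right by 3 → 00010011011110 = 1246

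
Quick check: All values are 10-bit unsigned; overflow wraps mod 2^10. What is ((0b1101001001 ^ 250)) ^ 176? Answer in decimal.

0b1101001001 = 1101001001
250 = 0011111010
→ ^ → 1110110011 = 947
176 = 0010110000
→ ^ → 1100000011 = 771

771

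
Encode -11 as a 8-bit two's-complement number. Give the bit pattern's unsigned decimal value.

11 in 8 bits: 00001011
Invert: 11110100
Add 1:  11110101 = 245
(Check: 2^8 - 11 = 256 - 11 = 245.)

245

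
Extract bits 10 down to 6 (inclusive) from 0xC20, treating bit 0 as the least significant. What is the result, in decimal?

16

v = 0110000100000
Shift right by 6: 0110000
Mask low 5 bits: 10000 = 16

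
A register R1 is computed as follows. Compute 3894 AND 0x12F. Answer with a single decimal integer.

294

3894 = 111100110110
0x12F = 000100101111
AND → 000100100110 = 294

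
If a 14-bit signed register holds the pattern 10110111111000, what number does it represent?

pattern = 10110111111000 (MSB is 1 ⇒ negative)
Invert: 01001000000111, add 1 → 01001000001000 = 4616, so the value is -4616.
(Equivalently: 11768 - 2^14 = 11768 - 16384 = -4616.)

-4616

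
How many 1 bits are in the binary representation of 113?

4

113 = 1110001
Count the 1s: 1 + 1 + 1 + 1 = 4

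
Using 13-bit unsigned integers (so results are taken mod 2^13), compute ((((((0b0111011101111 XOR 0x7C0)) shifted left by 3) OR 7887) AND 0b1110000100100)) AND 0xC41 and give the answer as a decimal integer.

3072

0b0111011101111 = 0111011101111
0x7C0 = 0011111000000
→ XOR → 0100100101111 = 2351
→ shifted left by 3 (mod 2^13) → 0100101111000 = 2424
7887 = 1111011001111
→ OR → 1111111111111 = 8191
0b1110000100100 = 1110000100100
→ AND → 1110000100100 = 7204
0xC41 = 0110001000001
→ AND → 0110000000000 = 3072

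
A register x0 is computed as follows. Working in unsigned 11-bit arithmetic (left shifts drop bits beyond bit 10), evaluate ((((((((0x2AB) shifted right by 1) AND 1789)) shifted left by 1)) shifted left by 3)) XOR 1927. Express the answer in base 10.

727

0x2AB = 01010101011
→ shifted right by 1 → 00101010101 = 341
1789 = 11011111101
→ AND → 00001010101 = 85
→ shifted left by 1 (mod 2^11) → 00010101010 = 170
→ shifted left by 3 (mod 2^11) → 10101010000 = 1360
1927 = 11110000111
→ XOR → 01011010111 = 727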